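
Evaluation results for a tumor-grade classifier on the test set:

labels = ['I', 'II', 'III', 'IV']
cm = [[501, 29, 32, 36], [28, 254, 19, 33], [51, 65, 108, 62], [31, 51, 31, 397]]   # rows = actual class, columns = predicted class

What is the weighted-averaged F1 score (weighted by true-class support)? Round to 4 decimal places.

0.7216

Per-class F1 score (2·TP/(2·TP+FP+FN)):
  I: TP=501, FP=28+51+31=110, FN=29+32+36=97 → 1002/1209 = 0.82878
  II: TP=254, FP=29+65+51=145, FN=28+19+33=80 → 508/733 = 0.69304
  III: TP=108, FP=32+19+31=82, FN=51+65+62=178 → 216/476 = 0.45378
  IV: TP=397, FP=36+33+62=131, FN=31+51+31=113 → 794/1038 = 0.76493
Weighted-F1 score = Σ (supportᵢ/N)·F1 scoreᵢ with N=1728: (598/1728)·0.82878 + (334/1728)·0.69304 + (286/1728)·0.45378 + (510/1728)·0.76493 = 0.7216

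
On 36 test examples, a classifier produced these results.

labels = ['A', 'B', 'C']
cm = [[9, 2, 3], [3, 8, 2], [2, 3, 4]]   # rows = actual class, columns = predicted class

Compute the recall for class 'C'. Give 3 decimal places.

Take TP from the diagonal, FP from the rest of the 'C' prediction marginal, FN from the rest of the 'C' actual marginal.
recall = TP/(TP+FN).
C: TP=4, FN=2+3=5 → 4/9 = 0.4444

0.444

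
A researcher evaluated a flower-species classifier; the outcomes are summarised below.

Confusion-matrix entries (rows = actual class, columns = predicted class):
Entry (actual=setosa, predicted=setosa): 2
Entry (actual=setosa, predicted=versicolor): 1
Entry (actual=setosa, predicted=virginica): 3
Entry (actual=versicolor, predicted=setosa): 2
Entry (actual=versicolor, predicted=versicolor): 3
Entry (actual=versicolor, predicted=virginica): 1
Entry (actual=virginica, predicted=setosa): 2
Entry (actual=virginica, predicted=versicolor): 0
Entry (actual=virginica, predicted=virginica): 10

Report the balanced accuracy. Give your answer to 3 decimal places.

0.556

Balanced accuracy = mean of per-class recall.
  setosa: recall = 2/6 = 0.3333
  versicolor: recall = 3/6 = 0.5000
  virginica: recall = 10/12 = 0.8333
Mean = (0.3333 + 0.5000 + 0.8333) / 3 = 0.556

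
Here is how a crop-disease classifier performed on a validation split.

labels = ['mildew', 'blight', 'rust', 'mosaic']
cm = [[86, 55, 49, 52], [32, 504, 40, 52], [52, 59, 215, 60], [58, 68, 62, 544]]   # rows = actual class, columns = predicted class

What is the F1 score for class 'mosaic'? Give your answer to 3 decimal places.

0.756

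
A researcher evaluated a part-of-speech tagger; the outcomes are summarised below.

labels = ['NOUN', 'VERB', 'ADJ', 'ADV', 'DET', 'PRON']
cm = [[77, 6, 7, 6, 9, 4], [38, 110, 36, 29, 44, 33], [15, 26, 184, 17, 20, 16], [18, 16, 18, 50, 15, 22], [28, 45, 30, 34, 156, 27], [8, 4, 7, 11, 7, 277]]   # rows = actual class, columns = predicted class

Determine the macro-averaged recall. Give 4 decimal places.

Per-class recall (TP/(TP+FN)):
  NOUN: TP=77, FN=6+7+6+9+4=32 → 77/109 = 0.70642
  VERB: TP=110, FN=38+36+29+44+33=180 → 110/290 = 0.37931
  ADJ: TP=184, FN=15+26+17+20+16=94 → 184/278 = 0.66187
  ADV: TP=50, FN=18+16+18+15+22=89 → 50/139 = 0.35971
  DET: TP=156, FN=28+45+30+34+27=164 → 156/320 = 0.48750
  PRON: TP=277, FN=8+4+7+11+7=37 → 277/314 = 0.88217
Macro-recall = mean = (0.70642 + 0.37931 + 0.66187 + 0.35971 + 0.48750 + 0.88217) / 6 = 0.5795

0.5795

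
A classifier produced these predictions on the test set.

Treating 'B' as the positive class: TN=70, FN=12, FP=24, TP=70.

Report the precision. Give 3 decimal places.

Precision = TP/(TP+FP) = 70/(70+24) = 70/94 = 0.745

0.745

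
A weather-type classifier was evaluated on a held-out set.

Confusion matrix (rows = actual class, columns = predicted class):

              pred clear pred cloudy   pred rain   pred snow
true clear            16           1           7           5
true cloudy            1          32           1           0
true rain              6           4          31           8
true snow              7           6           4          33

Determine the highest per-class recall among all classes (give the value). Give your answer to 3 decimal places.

0.941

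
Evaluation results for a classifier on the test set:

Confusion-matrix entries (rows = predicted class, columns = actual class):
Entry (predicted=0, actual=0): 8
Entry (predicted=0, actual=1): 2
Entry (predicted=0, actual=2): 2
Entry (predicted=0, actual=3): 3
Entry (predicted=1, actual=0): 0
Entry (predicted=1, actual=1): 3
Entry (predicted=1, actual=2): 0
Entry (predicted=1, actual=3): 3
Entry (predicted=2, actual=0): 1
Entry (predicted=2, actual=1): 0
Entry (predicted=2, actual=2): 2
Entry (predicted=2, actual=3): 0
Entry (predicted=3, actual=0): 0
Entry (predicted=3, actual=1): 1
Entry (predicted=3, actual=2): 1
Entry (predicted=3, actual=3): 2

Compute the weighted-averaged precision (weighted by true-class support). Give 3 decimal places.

Per-class precision (TP/(TP+FP)):
  0: TP=8, FP=2+2+3=7 → 8/15 = 0.5333
  1: TP=3, FP=0+0+3=3 → 3/6 = 0.5000
  2: TP=2, FP=1+0+0=1 → 2/3 = 0.6667
  3: TP=2, FP=0+1+1=2 → 2/4 = 0.5000
Weighted-precision = Σ (supportᵢ/N)·precisionᵢ with N=28: (9/28)·0.5333 + (6/28)·0.5000 + (5/28)·0.6667 + (8/28)·0.5000 = 0.540

0.540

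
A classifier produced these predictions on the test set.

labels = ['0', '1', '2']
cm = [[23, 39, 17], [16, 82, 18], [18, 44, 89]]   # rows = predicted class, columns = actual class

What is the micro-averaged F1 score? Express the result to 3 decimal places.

0.561

Micro-averaging pools counts across classes: ΣTP=194, ΣFP=152, ΣFN=152.
Micro-F1 score = 2·TP/(2·TP+FP+FN) on pooled counts = 0.561 (equals overall accuracy in single-label multiclass).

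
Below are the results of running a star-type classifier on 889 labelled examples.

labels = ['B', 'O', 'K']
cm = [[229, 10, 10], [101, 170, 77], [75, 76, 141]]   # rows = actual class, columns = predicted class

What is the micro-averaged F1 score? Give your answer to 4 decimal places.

0.6074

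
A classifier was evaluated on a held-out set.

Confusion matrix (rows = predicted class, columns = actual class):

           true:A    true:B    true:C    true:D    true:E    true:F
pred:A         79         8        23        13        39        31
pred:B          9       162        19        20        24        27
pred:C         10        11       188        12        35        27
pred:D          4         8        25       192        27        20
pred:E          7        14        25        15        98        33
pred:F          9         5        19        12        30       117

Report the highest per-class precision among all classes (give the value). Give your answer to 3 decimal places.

Per-class precision (TP/(TP+FP)):
  A: TP=79, FP=8+23+13+39+31=114 → 79/193 = 0.4093
  B: TP=162, FP=9+19+20+24+27=99 → 162/261 = 0.6207
  C: TP=188, FP=10+11+12+35+27=95 → 188/283 = 0.6643
  D: TP=192, FP=4+8+25+27+20=84 → 192/276 = 0.6957
  E: TP=98, FP=7+14+25+15+33=94 → 98/192 = 0.5104
  F: TP=117, FP=9+5+19+12+30=75 → 117/192 = 0.6094
Highest is class 'D' with precision = 0.696.

0.696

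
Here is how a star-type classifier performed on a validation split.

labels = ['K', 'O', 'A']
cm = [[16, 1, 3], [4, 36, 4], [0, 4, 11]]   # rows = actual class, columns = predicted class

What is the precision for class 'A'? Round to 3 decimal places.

Treat 'A' as positive and all other classes as negative.
precision = TP/(TP+FP).
A: TP=11, FP=3+4=7 → 11/18 = 0.6111

0.611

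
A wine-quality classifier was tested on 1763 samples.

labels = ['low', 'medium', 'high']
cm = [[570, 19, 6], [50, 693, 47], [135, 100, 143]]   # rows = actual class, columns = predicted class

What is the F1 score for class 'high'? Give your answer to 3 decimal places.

Treat 'high' as positive and all other classes as negative.
F1 score = 2·TP/(2·TP+FP+FN).
high: TP=143, FP=6+47=53, FN=135+100=235 → 286/574 = 0.4983

0.498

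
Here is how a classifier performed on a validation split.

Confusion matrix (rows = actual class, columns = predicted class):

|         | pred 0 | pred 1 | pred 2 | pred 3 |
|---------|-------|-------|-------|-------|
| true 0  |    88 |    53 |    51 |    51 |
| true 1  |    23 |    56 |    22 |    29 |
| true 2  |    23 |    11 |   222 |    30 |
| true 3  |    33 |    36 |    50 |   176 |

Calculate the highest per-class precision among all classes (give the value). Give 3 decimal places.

0.643

Per-class precision (TP/(TP+FP)):
  0: TP=88, FP=23+23+33=79 → 88/167 = 0.5269
  1: TP=56, FP=53+11+36=100 → 56/156 = 0.3590
  2: TP=222, FP=51+22+50=123 → 222/345 = 0.6435
  3: TP=176, FP=51+29+30=110 → 176/286 = 0.6154
Highest is class '2' with precision = 0.643.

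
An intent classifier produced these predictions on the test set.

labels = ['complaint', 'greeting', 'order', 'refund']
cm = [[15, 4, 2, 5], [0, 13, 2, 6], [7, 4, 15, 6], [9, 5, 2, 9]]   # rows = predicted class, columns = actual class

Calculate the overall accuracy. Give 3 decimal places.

0.500

Accuracy = trace / total = (15+13+15+9=52) / 104 = 52/104 = 0.500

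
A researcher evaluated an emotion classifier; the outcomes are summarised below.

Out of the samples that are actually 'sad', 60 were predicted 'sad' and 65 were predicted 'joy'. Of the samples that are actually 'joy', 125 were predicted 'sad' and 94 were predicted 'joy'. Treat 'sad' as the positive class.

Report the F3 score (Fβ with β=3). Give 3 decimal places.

Fβ = (1+β²)·TP / ((1+β²)·TP + β²·FN + FP), with β²=9
= 10·60 / (10·60 + 9·65 + 125) = 0.458

0.458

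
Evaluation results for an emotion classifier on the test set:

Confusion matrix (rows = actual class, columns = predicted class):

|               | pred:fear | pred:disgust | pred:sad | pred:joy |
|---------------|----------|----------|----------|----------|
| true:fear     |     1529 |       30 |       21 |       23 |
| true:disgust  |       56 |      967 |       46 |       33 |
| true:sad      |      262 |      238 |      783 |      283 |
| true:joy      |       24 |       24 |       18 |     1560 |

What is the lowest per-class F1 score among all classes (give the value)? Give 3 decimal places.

Per-class F1 score (2·TP/(2·TP+FP+FN)):
  fear: TP=1529, FP=56+262+24=342, FN=30+21+23=74 → 3058/3474 = 0.8803
  disgust: TP=967, FP=30+238+24=292, FN=56+46+33=135 → 1934/2361 = 0.8191
  sad: TP=783, FP=21+46+18=85, FN=262+238+283=783 → 1566/2434 = 0.6434
  joy: TP=1560, FP=23+33+283=339, FN=24+24+18=66 → 3120/3525 = 0.8851
Lowest is class 'sad' with F1 score = 0.643.

0.643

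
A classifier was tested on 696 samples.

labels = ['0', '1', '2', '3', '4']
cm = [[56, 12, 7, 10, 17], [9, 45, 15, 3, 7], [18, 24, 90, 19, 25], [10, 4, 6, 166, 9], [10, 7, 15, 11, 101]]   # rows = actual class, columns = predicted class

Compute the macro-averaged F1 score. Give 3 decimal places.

Per-class F1 score (2·TP/(2·TP+FP+FN)):
  0: TP=56, FP=9+18+10+10=47, FN=12+7+10+17=46 → 112/205 = 0.5463
  1: TP=45, FP=12+24+4+7=47, FN=9+15+3+7=34 → 90/171 = 0.5263
  2: TP=90, FP=7+15+6+15=43, FN=18+24+19+25=86 → 180/309 = 0.5825
  3: TP=166, FP=10+3+19+11=43, FN=10+4+6+9=29 → 332/404 = 0.8218
  4: TP=101, FP=17+7+25+9=58, FN=10+7+15+11=43 → 202/303 = 0.6667
Macro-F1 score = mean = (0.5463 + 0.5263 + 0.5825 + 0.8218 + 0.6667) / 5 = 0.629

0.629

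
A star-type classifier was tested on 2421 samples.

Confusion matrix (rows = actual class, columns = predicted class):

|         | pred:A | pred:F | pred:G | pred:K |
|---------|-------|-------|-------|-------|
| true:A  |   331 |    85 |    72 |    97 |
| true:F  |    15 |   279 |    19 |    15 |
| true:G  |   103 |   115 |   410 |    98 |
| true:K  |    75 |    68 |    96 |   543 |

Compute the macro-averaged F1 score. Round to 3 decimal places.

0.640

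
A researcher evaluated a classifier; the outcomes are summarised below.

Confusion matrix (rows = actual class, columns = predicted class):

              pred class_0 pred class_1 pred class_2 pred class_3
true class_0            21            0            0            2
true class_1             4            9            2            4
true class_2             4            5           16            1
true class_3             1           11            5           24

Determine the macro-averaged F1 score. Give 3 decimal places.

0.630

Per-class F1 score (2·TP/(2·TP+FP+FN)):
  class_0: TP=21, FP=4+4+1=9, FN=0+0+2=2 → 42/53 = 0.7925
  class_1: TP=9, FP=0+5+11=16, FN=4+2+4=10 → 18/44 = 0.4091
  class_2: TP=16, FP=0+2+5=7, FN=4+5+1=10 → 32/49 = 0.6531
  class_3: TP=24, FP=2+4+1=7, FN=1+11+5=17 → 48/72 = 0.6667
Macro-F1 score = mean = (0.7925 + 0.4091 + 0.6531 + 0.6667) / 4 = 0.630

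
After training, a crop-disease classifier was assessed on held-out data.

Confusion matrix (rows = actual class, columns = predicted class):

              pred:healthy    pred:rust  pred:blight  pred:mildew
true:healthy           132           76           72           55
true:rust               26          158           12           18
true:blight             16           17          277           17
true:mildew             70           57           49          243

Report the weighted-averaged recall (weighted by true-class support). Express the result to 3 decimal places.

0.625

Per-class recall (TP/(TP+FN)):
  healthy: TP=132, FN=76+72+55=203 → 132/335 = 0.3940
  rust: TP=158, FN=26+12+18=56 → 158/214 = 0.7383
  blight: TP=277, FN=16+17+17=50 → 277/327 = 0.8471
  mildew: TP=243, FN=70+57+49=176 → 243/419 = 0.5800
Weighted-recall = Σ (supportᵢ/N)·recallᵢ with N=1295: (335/1295)·0.3940 + (214/1295)·0.7383 + (327/1295)·0.8471 + (419/1295)·0.5800 = 0.625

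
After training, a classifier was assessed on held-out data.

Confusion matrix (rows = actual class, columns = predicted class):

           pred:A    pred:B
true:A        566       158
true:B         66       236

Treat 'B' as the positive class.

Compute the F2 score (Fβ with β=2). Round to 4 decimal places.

Fβ = (1+β²)·TP / ((1+β²)·TP + β²·FN + FP), with β²=4
= 5·236 / (5·236 + 4·66 + 158) = 0.7366

0.7366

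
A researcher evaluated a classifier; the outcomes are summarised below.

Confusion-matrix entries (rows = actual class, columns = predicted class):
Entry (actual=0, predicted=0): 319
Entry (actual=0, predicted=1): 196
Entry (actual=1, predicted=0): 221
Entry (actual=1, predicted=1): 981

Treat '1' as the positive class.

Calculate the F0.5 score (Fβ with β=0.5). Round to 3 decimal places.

0.830

Fβ = (1+β²)·TP / ((1+β²)·TP + β²·FN + FP), with β²=1/4
= 1.25·981 / (1.25·981 + 0.25·221 + 196) = 0.830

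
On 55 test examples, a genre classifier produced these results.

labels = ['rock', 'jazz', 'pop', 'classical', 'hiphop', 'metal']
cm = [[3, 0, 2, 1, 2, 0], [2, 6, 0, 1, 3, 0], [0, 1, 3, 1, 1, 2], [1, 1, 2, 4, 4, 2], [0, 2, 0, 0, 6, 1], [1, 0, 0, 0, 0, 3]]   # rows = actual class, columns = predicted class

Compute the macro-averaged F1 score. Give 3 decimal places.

0.451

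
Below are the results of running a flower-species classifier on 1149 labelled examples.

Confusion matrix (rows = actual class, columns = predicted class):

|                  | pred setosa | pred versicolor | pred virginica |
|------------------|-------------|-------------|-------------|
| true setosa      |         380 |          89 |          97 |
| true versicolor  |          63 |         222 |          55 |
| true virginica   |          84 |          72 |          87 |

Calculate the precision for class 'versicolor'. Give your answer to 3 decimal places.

Treat 'versicolor' as positive and all other classes as negative.
precision = TP/(TP+FP).
versicolor: TP=222, FP=89+72=161 → 222/383 = 0.5796

0.580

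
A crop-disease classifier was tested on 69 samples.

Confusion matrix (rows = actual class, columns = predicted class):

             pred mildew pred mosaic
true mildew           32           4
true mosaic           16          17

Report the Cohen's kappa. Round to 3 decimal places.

0.410

Observed agreement pₒ = trace/N = 49/69 = 0.7101
Expected agreement pₑ = Σ (rowᵢ·colᵢ)/N² = (36·48 + 33·21)/69² = 0.5085
κ = (pₒ − pₑ)/(1 − pₑ) = (0.7101 − 0.5085)/(1 − 0.5085) = 0.410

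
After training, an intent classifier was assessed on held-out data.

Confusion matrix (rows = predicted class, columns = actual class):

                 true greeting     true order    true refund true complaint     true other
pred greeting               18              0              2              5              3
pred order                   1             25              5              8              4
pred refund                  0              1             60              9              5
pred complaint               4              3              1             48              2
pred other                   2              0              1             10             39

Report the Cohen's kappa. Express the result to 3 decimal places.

0.669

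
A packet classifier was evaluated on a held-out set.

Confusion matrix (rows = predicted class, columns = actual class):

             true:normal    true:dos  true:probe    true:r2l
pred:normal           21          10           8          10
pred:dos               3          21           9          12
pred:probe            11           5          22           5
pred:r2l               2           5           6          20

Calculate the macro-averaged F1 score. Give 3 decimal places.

Per-class F1 score (2·TP/(2·TP+FP+FN)):
  normal: TP=21, FP=10+8+10=28, FN=3+11+2=16 → 42/86 = 0.4884
  dos: TP=21, FP=3+9+12=24, FN=10+5+5=20 → 42/86 = 0.4884
  probe: TP=22, FP=11+5+5=21, FN=8+9+6=23 → 44/88 = 0.5000
  r2l: TP=20, FP=2+5+6=13, FN=10+12+5=27 → 40/80 = 0.5000
Macro-F1 score = mean = (0.4884 + 0.4884 + 0.5000 + 0.5000) / 4 = 0.494

0.494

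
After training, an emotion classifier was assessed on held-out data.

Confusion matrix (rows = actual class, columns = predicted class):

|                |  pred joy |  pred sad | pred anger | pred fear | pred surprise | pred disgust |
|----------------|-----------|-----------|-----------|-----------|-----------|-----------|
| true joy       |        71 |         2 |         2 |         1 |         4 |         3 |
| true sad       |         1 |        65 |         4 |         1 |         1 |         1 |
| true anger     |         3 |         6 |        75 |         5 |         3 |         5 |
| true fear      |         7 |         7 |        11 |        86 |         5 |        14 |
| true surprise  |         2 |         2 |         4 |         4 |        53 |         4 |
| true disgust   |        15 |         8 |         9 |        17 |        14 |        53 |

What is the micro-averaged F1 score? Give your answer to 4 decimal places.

0.7095

Micro-averaging pools counts across classes: ΣTP=403, ΣFP=165, ΣFN=165.
Micro-F1 score = 2·TP/(2·TP+FP+FN) on pooled counts = 0.7095 (equals overall accuracy in single-label multiclass).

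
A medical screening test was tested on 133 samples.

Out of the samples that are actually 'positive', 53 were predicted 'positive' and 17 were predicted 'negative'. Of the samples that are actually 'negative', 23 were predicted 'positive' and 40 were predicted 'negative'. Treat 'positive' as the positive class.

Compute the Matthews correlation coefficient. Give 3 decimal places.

MCC = (TP·TN − FP·FN) / √((TP+FP)(TP+FN)(TN+FP)(TN+FN))
Numerator = 53·40 − 23·17 = 1729
Denominator = √(76·70·63·57) = √19104120 = 4370.8260
MCC = 1729 / 4370.8260 = 0.396

0.396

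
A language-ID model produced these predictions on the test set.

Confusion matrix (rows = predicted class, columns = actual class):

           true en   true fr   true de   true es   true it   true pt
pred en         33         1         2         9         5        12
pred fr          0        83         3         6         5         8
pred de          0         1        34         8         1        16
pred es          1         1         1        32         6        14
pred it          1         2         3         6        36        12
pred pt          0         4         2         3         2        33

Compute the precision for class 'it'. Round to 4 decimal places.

Take TP from the diagonal, FP from the rest of the 'it' prediction marginal, FN from the rest of the 'it' actual marginal.
precision = TP/(TP+FP).
it: TP=36, FP=1+2+3+6+12=24 → 36/60 = 0.60000

0.6000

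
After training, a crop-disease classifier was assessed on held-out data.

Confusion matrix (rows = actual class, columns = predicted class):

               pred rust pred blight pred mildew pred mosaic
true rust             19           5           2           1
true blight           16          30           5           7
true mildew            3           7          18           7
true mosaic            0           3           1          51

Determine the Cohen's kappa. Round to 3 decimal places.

0.556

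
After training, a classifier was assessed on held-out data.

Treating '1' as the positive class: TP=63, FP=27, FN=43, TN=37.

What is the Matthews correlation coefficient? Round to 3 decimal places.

0.167

MCC = (TP·TN − FP·FN) / √((TP+FP)(TP+FN)(TN+FP)(TN+FN))
Numerator = 63·37 − 27·43 = 1170
Denominator = √(90·106·64·80) = √48844800 = 6988.9055
MCC = 1170 / 6988.9055 = 0.167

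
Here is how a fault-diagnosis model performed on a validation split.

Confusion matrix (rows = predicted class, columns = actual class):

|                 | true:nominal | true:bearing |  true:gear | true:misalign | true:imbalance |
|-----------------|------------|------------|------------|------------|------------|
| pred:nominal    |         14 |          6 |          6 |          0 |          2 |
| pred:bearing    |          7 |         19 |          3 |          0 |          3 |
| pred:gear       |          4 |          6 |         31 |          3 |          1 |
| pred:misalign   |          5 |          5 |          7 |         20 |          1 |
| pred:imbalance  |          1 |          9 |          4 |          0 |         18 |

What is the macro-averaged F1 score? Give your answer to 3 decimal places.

Per-class F1 score (2·TP/(2·TP+FP+FN)):
  nominal: TP=14, FP=6+6+0+2=14, FN=7+4+5+1=17 → 28/59 = 0.4746
  bearing: TP=19, FP=7+3+0+3=13, FN=6+6+5+9=26 → 38/77 = 0.4935
  gear: TP=31, FP=4+6+3+1=14, FN=6+3+7+4=20 → 62/96 = 0.6458
  misalign: TP=20, FP=5+5+7+1=18, FN=0+0+3+0=3 → 40/61 = 0.6557
  imbalance: TP=18, FP=1+9+4+0=14, FN=2+3+1+1=7 → 36/57 = 0.6316
Macro-F1 score = mean = (0.4746 + 0.4935 + 0.6458 + 0.6557 + 0.6316) / 5 = 0.580

0.580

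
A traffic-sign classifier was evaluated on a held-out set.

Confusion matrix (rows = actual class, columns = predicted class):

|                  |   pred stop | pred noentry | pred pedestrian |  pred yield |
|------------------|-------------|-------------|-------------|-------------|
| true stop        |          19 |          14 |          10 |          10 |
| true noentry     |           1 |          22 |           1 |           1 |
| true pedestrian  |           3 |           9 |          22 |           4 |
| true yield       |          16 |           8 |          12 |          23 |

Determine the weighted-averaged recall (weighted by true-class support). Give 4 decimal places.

0.4914

Per-class recall (TP/(TP+FN)):
  stop: TP=19, FN=14+10+10=34 → 19/53 = 0.35849
  noentry: TP=22, FN=1+1+1=3 → 22/25 = 0.88000
  pedestrian: TP=22, FN=3+9+4=16 → 22/38 = 0.57895
  yield: TP=23, FN=16+8+12=36 → 23/59 = 0.38983
Weighted-recall = Σ (supportᵢ/N)·recallᵢ with N=175: (53/175)·0.35849 + (25/175)·0.88000 + (38/175)·0.57895 + (59/175)·0.38983 = 0.4914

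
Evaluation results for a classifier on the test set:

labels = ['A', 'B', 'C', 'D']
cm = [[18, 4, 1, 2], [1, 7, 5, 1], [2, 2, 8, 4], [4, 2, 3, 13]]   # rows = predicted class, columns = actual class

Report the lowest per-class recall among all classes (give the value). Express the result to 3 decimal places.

Per-class recall (TP/(TP+FN)):
  A: TP=18, FN=1+2+4=7 → 18/25 = 0.7200
  B: TP=7, FN=4+2+2=8 → 7/15 = 0.4667
  C: TP=8, FN=1+5+3=9 → 8/17 = 0.4706
  D: TP=13, FN=2+1+4=7 → 13/20 = 0.6500
Lowest is class 'B' with recall = 0.467.

0.467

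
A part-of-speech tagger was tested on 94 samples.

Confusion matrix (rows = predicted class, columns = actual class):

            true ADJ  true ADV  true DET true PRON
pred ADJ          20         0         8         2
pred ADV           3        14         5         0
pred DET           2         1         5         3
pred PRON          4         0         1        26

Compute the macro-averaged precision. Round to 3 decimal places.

Per-class precision (TP/(TP+FP)):
  ADJ: TP=20, FP=0+8+2=10 → 20/30 = 0.6667
  ADV: TP=14, FP=3+5+0=8 → 14/22 = 0.6364
  DET: TP=5, FP=2+1+3=6 → 5/11 = 0.4545
  PRON: TP=26, FP=4+0+1=5 → 26/31 = 0.8387
Macro-precision = mean = (0.6667 + 0.6364 + 0.4545 + 0.8387) / 4 = 0.649

0.649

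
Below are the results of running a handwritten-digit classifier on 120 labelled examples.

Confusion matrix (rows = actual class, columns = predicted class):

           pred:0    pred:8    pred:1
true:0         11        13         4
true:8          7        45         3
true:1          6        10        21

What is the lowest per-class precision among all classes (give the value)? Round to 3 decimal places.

Per-class precision (TP/(TP+FP)):
  0: TP=11, FP=7+6=13 → 11/24 = 0.4583
  8: TP=45, FP=13+10=23 → 45/68 = 0.6618
  1: TP=21, FP=4+3=7 → 21/28 = 0.7500
Lowest is class '0' with precision = 0.458.

0.458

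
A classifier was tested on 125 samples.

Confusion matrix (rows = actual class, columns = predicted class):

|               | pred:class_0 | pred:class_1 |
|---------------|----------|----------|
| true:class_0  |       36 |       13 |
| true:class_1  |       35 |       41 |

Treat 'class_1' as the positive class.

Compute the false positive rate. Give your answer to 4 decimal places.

FPR = FP/(FP+TN) = 13/(13+36) = 0.2653

0.2653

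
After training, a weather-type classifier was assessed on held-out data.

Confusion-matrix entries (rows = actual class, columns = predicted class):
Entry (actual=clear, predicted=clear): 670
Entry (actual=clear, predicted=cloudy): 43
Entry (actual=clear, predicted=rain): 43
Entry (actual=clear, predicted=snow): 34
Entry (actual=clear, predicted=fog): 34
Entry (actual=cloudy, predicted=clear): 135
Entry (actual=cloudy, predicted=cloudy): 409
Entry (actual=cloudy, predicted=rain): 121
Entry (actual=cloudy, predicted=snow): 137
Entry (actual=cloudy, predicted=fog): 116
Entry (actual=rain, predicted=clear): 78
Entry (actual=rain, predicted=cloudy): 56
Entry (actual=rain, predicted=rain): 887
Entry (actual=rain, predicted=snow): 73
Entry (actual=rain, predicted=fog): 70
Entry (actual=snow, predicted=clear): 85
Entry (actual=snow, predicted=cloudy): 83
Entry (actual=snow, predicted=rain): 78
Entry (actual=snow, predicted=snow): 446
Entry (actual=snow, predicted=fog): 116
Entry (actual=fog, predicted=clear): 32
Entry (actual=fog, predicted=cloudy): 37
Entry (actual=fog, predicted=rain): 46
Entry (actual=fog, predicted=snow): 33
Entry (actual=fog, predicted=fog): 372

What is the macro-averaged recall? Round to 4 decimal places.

Per-class recall (TP/(TP+FN)):
  clear: TP=670, FN=43+43+34+34=154 → 670/824 = 0.81311
  cloudy: TP=409, FN=135+121+137+116=509 → 409/918 = 0.44553
  rain: TP=887, FN=78+56+73+70=277 → 887/1164 = 0.76203
  snow: TP=446, FN=85+83+78+116=362 → 446/808 = 0.55198
  fog: TP=372, FN=32+37+46+33=148 → 372/520 = 0.71538
Macro-recall = mean = (0.81311 + 0.44553 + 0.76203 + 0.55198 + 0.71538) / 5 = 0.6576

0.6576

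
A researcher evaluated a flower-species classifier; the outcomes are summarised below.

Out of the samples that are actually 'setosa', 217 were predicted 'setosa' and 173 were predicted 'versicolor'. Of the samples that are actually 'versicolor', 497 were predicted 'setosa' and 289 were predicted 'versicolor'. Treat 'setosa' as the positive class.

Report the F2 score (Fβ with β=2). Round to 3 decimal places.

0.477

Fβ = (1+β²)·TP / ((1+β²)·TP + β²·FN + FP), with β²=4
= 5·217 / (5·217 + 4·173 + 497) = 0.477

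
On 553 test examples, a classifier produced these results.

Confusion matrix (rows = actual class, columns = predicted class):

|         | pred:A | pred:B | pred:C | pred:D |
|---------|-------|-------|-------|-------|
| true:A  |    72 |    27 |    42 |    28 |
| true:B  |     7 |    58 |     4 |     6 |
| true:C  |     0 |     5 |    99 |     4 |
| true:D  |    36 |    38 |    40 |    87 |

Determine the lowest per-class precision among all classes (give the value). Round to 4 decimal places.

0.4531

Per-class precision (TP/(TP+FP)):
  A: TP=72, FP=7+0+36=43 → 72/115 = 0.62609
  B: TP=58, FP=27+5+38=70 → 58/128 = 0.45313
  C: TP=99, FP=42+4+40=86 → 99/185 = 0.53514
  D: TP=87, FP=28+6+4=38 → 87/125 = 0.69600
Lowest is class 'B' with precision = 0.4531.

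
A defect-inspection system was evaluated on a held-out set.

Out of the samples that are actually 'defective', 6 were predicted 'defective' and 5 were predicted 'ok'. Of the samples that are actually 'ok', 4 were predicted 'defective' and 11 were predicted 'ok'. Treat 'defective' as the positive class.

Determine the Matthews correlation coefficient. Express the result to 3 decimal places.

0.283

MCC = (TP·TN − FP·FN) / √((TP+FP)(TP+FN)(TN+FP)(TN+FN))
Numerator = 6·11 − 4·5 = 46
Denominator = √(10·11·15·16) = √26400 = 162.4808
MCC = 46 / 162.4808 = 0.283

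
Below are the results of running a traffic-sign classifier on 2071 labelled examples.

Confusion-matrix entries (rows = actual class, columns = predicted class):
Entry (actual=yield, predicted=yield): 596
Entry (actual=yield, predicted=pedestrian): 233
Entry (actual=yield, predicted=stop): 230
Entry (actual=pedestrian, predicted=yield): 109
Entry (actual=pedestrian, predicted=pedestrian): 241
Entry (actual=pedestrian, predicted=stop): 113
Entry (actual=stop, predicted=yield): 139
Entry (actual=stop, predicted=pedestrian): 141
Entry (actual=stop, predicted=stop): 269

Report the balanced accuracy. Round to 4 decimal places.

0.5244

Balanced accuracy = mean of per-class recall.
  yield: recall = 596/1059 = 0.56280
  pedestrian: recall = 241/463 = 0.52052
  stop: recall = 269/549 = 0.48998
Mean = (0.56280 + 0.52052 + 0.48998) / 3 = 0.5244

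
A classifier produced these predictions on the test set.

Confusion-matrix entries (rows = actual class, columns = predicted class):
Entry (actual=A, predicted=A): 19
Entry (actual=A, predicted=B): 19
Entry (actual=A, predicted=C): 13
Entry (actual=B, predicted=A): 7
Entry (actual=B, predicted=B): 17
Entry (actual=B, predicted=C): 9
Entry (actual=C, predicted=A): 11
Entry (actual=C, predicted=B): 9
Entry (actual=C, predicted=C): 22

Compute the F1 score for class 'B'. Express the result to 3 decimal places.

Take TP from the diagonal, FP from the rest of the 'B' prediction marginal, FN from the rest of the 'B' actual marginal.
F1 score = 2·TP/(2·TP+FP+FN).
B: TP=17, FP=19+9=28, FN=7+9=16 → 34/78 = 0.4359

0.436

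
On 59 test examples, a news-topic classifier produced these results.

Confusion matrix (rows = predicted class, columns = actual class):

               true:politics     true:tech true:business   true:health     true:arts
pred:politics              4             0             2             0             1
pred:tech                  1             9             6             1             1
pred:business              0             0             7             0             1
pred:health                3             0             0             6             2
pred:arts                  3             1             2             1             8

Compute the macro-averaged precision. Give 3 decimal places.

0.605

Per-class precision (TP/(TP+FP)):
  politics: TP=4, FP=0+2+0+1=3 → 4/7 = 0.5714
  tech: TP=9, FP=1+6+1+1=9 → 9/18 = 0.5000
  business: TP=7, FP=0+0+0+1=1 → 7/8 = 0.8750
  health: TP=6, FP=3+0+0+2=5 → 6/11 = 0.5455
  arts: TP=8, FP=3+1+2+1=7 → 8/15 = 0.5333
Macro-precision = mean = (0.5714 + 0.5000 + 0.8750 + 0.5455 + 0.5333) / 5 = 0.605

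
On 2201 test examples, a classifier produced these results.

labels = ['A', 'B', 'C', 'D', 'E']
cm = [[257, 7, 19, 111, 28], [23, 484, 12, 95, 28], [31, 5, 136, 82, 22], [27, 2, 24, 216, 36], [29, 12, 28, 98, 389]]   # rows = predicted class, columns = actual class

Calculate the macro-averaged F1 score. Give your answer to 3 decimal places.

0.650

Per-class F1 score (2·TP/(2·TP+FP+FN)):
  A: TP=257, FP=7+19+111+28=165, FN=23+31+27+29=110 → 514/789 = 0.6515
  B: TP=484, FP=23+12+95+28=158, FN=7+5+2+12=26 → 968/1152 = 0.8403
  C: TP=136, FP=31+5+82+22=140, FN=19+12+24+28=83 → 272/495 = 0.5495
  D: TP=216, FP=27+2+24+36=89, FN=111+95+82+98=386 → 432/907 = 0.4763
  E: TP=389, FP=29+12+28+98=167, FN=28+28+22+36=114 → 778/1059 = 0.7347
Macro-F1 score = mean = (0.6515 + 0.8403 + 0.5495 + 0.4763 + 0.7347) / 5 = 0.650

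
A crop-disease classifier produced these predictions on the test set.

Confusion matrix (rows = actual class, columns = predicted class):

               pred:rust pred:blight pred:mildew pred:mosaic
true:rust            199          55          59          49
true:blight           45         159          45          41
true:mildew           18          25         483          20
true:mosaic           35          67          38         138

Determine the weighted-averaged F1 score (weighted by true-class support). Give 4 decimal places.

0.6569

Per-class F1 score (2·TP/(2·TP+FP+FN)):
  rust: TP=199, FP=45+18+35=98, FN=55+59+49=163 → 398/659 = 0.60395
  blight: TP=159, FP=55+25+67=147, FN=45+45+41=131 → 318/596 = 0.53356
  mildew: TP=483, FP=59+45+38=142, FN=18+25+20=63 → 966/1171 = 0.82494
  mosaic: TP=138, FP=49+41+20=110, FN=35+67+38=140 → 276/526 = 0.52471
Weighted-F1 score = Σ (supportᵢ/N)·F1 scoreᵢ with N=1476: (362/1476)·0.60395 + (290/1476)·0.53356 + (546/1476)·0.82494 + (278/1476)·0.52471 = 0.6569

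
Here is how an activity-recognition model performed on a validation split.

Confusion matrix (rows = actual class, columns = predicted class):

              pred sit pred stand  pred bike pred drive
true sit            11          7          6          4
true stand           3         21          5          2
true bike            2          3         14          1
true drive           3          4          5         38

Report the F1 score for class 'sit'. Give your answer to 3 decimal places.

Take TP from the diagonal, FP from the rest of the 'sit' prediction marginal, FN from the rest of the 'sit' actual marginal.
F1 score = 2·TP/(2·TP+FP+FN).
sit: TP=11, FP=3+2+3=8, FN=7+6+4=17 → 22/47 = 0.4681

0.468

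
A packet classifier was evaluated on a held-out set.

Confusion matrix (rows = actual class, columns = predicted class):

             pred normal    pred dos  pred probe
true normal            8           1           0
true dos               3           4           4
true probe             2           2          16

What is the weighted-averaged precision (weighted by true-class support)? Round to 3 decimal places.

Per-class precision (TP/(TP+FP)):
  normal: TP=8, FP=3+2=5 → 8/13 = 0.6154
  dos: TP=4, FP=1+2=3 → 4/7 = 0.5714
  probe: TP=16, FP=0+4=4 → 16/20 = 0.8000
Weighted-precision = Σ (supportᵢ/N)·precisionᵢ with N=40: (9/40)·0.6154 + (11/40)·0.5714 + (20/40)·0.8000 = 0.696

0.696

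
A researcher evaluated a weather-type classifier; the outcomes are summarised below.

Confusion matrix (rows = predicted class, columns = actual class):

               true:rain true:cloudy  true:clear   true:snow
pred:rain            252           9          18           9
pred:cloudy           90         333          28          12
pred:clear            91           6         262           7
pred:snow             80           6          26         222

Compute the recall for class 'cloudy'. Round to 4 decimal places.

Take TP from the diagonal, FP from the rest of the 'cloudy' prediction marginal, FN from the rest of the 'cloudy' actual marginal.
recall = TP/(TP+FN).
cloudy: TP=333, FN=9+6+6=21 → 333/354 = 0.94068

0.9407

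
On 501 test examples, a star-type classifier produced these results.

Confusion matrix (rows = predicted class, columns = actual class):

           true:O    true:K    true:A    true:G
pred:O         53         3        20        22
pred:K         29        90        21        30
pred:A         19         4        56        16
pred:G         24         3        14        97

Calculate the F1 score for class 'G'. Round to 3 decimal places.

0.640

Take TP from the diagonal, FP from the rest of the 'G' prediction marginal, FN from the rest of the 'G' actual marginal.
F1 score = 2·TP/(2·TP+FP+FN).
G: TP=97, FP=24+3+14=41, FN=22+30+16=68 → 194/303 = 0.6403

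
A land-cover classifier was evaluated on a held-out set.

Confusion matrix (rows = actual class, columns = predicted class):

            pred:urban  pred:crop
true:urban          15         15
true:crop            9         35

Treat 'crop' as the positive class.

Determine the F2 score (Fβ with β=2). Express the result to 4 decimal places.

0.7743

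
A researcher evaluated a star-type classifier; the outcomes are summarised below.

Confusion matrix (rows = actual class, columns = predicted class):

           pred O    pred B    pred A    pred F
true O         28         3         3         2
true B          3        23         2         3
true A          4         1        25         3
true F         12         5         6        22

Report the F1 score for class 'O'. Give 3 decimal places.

0.675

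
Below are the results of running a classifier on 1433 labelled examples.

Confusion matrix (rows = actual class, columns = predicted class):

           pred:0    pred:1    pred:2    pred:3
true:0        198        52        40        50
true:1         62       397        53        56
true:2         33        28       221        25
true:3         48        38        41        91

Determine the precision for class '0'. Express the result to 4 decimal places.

0.5806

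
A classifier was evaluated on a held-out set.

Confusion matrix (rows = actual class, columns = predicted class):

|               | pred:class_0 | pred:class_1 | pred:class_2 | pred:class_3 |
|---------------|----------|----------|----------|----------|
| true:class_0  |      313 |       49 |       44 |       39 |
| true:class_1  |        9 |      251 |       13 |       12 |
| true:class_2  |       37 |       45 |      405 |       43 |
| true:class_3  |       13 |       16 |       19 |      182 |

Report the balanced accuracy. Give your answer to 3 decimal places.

0.785

Balanced accuracy = mean of per-class recall.
  class_0: recall = 313/445 = 0.7034
  class_1: recall = 251/285 = 0.8807
  class_2: recall = 405/530 = 0.7642
  class_3: recall = 182/230 = 0.7913
Mean = (0.7034 + 0.8807 + 0.7642 + 0.7913) / 4 = 0.785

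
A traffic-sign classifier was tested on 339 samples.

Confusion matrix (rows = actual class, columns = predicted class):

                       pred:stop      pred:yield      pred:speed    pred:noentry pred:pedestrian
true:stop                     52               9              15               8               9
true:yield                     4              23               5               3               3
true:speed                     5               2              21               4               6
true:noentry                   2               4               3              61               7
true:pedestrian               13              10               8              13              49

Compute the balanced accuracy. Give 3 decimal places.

Balanced accuracy = mean of per-class recall.
  stop: recall = 52/93 = 0.5591
  yield: recall = 23/38 = 0.6053
  speed: recall = 21/38 = 0.5526
  noentry: recall = 61/77 = 0.7922
  pedestrian: recall = 49/93 = 0.5269
Mean = (0.5591 + 0.6053 + 0.5526 + 0.7922 + 0.5269) / 5 = 0.607

0.607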